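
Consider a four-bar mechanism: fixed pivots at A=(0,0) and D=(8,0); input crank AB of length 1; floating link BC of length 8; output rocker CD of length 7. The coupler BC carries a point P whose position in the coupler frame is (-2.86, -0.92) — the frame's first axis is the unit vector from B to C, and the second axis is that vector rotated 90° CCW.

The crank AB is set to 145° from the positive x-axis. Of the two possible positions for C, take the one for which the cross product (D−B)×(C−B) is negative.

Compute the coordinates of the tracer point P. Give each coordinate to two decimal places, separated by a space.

A=(0,0), D=(8.00,0)
B = A + 1.00·(cos145°, sin145°) = (-0.8192, 0.5736)
|BD| = 8.8378
circle(B,8.00) ∩ circle(D,7.00): a=5.2675, h=6.0211
  candidates: C₊=(4.8280,6.2401) cross=53.213; C₋=(4.0465,-5.7767) cross=-53.213
  mode - wants cross < 0 → take C=(4.0465,-5.7767) (cross=-53.213)
ex = (C−B)/|BC| = (0.6082,-0.7938); ey = (0.7938,0.6082)
P = B + -2.86·ex + -0.92·ey = (-3.2889,2.2842)

-3.29 2.28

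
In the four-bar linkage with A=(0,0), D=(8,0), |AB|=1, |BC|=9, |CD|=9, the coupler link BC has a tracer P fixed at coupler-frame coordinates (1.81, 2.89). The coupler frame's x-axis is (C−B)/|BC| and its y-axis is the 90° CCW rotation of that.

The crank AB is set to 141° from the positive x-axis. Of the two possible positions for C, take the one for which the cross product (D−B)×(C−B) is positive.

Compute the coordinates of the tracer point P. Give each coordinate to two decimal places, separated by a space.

-2.20 3.73

A=(0,0), D=(8.00,0)
B = A + 1.00·(cos141°, sin141°) = (-0.7771, 0.6293)
|BD| = 8.7997
circle(B,9.00) ∩ circle(D,9.00): a=4.3998, h=7.8512
  candidates: C₊=(4.1729,8.1458) cross=69.088; C₋=(3.0499,-7.5164) cross=-69.088
  mode + wants cross > 0 → take C=(4.1729,8.1458) (cross=69.088)
ex = (C−B)/|BC| = (0.5500,0.8352); ey = (-0.8352,0.5500)
P = B + 1.81·ex + 2.89·ey = (-2.1952,3.7305)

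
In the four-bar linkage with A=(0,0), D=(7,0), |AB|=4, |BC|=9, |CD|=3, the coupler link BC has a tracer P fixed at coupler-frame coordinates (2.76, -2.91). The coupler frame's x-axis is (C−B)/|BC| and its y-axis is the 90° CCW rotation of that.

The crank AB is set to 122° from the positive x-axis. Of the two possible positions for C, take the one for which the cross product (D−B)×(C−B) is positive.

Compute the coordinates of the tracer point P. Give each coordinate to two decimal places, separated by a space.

A=(0,0), D=(7.00,0)
B = A + 4.00·(cos122°, sin122°) = (-2.1197, 3.3922)
|BD| = 9.7301
circle(B,9.00) ∩ circle(D,3.00): a=8.5649, h=2.7645
  candidates: C₊=(6.8717,2.9973) cross=26.899; C₋=(4.9441,-2.1848) cross=-26.899
  mode + wants cross > 0 → take C=(6.8717,2.9973) (cross=26.899)
ex = (C−B)/|BC| = (0.9990,-0.0439); ey = (0.0439,0.9990)
P = B + 2.76·ex + -2.91·ey = (0.5100,0.3639)

0.51 0.36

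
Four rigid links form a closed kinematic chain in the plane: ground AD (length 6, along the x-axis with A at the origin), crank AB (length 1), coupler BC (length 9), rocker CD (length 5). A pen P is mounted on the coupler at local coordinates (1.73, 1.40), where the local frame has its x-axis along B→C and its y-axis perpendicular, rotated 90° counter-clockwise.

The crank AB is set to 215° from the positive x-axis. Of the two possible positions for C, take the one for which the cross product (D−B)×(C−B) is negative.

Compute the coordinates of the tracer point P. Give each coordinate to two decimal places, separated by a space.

1.37 -0.17

A=(0,0), D=(6.00,0)
B = A + 1.00·(cos215°, sin215°) = (-0.8192, -0.5736)
|BD| = 6.8432
circle(B,9.00) ∩ circle(D,5.00): a=7.5132, h=4.9549
  candidates: C₊=(6.2524,4.9936) cross=33.908; C₋=(7.0830,-4.8813) cross=-33.908
  mode - wants cross < 0 → take C=(7.0830,-4.8813) (cross=-33.908)
ex = (C−B)/|BC| = (0.8780,-0.4786); ey = (0.4786,0.8780)
P = B + 1.73·ex + 1.40·ey = (1.3699,-0.1724)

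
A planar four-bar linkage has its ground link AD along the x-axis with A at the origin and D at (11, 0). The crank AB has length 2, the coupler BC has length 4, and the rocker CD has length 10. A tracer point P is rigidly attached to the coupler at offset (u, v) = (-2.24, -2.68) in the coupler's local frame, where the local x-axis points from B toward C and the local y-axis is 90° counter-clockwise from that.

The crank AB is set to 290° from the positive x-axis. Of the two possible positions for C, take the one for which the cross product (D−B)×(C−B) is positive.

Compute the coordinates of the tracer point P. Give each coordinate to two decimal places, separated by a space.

A=(0,0), D=(11.00,0)
B = A + 2.00·(cos290°, sin290°) = (0.6840, -1.8794)
|BD| = 10.4858
circle(B,4.00) ∩ circle(D,10.00): a=1.2374, h=3.8038
  candidates: C₊=(1.2197,2.0846) cross=39.885; C₋=(2.5832,-5.3998) cross=-39.885
  mode + wants cross > 0 → take C=(1.2197,2.0846) (cross=39.885)
ex = (C−B)/|BC| = (0.1339,0.9910); ey = (-0.9910,0.1339)
P = B + -2.24·ex + -2.68·ey = (3.0399,-4.4581)

3.04 -4.46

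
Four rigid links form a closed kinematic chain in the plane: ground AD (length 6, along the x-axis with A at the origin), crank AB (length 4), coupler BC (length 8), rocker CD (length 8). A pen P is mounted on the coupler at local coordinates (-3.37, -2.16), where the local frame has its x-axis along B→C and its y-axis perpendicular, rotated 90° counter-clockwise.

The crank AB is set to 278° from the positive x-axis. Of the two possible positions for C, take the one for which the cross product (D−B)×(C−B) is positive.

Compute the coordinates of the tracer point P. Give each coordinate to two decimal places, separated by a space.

3.33 -6.85

A=(0,0), D=(6.00,0)
B = A + 4.00·(cos278°, sin278°) = (0.5567, -3.9611)
|BD| = 6.7320
circle(B,8.00) ∩ circle(D,8.00): a=3.3660, h=7.2574
  candidates: C₊=(-0.9919,3.8876) cross=48.857; C₋=(7.5486,-7.8487) cross=-48.857
  mode + wants cross > 0 → take C=(-0.9919,3.8876) (cross=48.857)
ex = (C−B)/|BC| = (-0.1936,0.9811); ey = (-0.9811,-0.1936)
P = B + -3.37·ex + -2.16·ey = (3.3282,-6.8492)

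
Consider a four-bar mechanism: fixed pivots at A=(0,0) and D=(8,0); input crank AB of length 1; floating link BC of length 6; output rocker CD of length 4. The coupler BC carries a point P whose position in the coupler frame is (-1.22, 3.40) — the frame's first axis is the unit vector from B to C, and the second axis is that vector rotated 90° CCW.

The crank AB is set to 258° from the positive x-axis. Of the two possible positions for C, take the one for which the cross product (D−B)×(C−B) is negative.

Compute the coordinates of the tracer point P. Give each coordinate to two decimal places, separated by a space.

-0.17 2.63

A=(0,0), D=(8.00,0)
B = A + 1.00·(cos258°, sin258°) = (-0.2079, -0.9781)
|BD| = 8.2660
circle(B,6.00) ∩ circle(D,4.00): a=5.3428, h=2.7303
  candidates: C₊=(4.7742,2.3652) cross=22.569; C₋=(5.4204,-3.0571) cross=-22.569
  mode - wants cross < 0 → take C=(5.4204,-3.0571) (cross=-22.569)
ex = (C−B)/|BC| = (0.9381,-0.3465); ey = (0.3465,0.9381)
P = B + -1.22·ex + 3.40·ey = (-0.1743,2.6340)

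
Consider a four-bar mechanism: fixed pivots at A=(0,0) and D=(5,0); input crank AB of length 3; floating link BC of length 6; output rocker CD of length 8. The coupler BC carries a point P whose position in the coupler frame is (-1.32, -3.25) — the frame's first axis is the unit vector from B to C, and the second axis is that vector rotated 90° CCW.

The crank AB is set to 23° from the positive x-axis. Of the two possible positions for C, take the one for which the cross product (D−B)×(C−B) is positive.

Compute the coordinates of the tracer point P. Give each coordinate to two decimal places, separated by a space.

A=(0,0), D=(5.00,0)
B = A + 3.00·(cos23°, sin23°) = (2.7615, 1.1722)
|BD| = 2.5268
circle(B,6.00) ∩ circle(D,8.00): a=-4.2771, h=4.2079
  candidates: C₊=(0.9245,6.8841) cross=10.633; C₋=(-2.9796,-0.5713) cross=-10.633
  mode + wants cross > 0 → take C=(0.9245,6.8841) (cross=10.633)
ex = (C−B)/|BC| = (-0.3062,0.9520); ey = (-0.9520,-0.3062)
P = B + -1.32·ex + -3.25·ey = (6.2596,0.9106)

6.26 0.91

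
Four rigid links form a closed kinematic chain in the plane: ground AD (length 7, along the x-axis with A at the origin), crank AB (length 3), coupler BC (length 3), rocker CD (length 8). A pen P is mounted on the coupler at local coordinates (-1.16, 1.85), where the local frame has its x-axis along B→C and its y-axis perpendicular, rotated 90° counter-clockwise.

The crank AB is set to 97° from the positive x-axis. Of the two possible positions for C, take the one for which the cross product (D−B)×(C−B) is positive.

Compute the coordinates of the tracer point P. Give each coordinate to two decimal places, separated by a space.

A=(0,0), D=(7.00,0)
B = A + 3.00·(cos97°, sin97°) = (-0.3656, 2.9776)
|BD| = 7.9447
circle(B,3.00) ∩ circle(D,8.00): a=0.5109, h=2.9562
  candidates: C₊=(1.2160,5.5268) cross=23.486; C₋=(-0.9999,0.0455) cross=-23.486
  mode + wants cross > 0 → take C=(1.2160,5.5268) (cross=23.486)
ex = (C−B)/|BC| = (0.5272,0.8497); ey = (-0.8497,0.5272)
P = B + -1.16·ex + 1.85·ey = (-2.5492,2.9673)

-2.55 2.97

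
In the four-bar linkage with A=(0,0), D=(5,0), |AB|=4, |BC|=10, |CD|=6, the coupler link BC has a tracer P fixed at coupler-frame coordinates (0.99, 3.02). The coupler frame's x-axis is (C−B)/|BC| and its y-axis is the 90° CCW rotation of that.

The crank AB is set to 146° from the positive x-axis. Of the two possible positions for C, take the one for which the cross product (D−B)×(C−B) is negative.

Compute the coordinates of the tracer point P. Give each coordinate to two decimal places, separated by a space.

-0.33 3.33

A=(0,0), D=(5.00,0)
B = A + 4.00·(cos146°, sin146°) = (-3.3162, 2.2368)
|BD| = 8.6117
circle(B,10.00) ∩ circle(D,6.00): a=8.0217, h=5.9709
  candidates: C₊=(5.9811,5.9192) cross=51.420; C₋=(2.8794,-5.6128) cross=-51.420
  mode - wants cross < 0 → take C=(2.8794,-5.6128) (cross=-51.420)
ex = (C−B)/|BC| = (0.6196,-0.7850); ey = (0.7850,0.6196)
P = B + 0.99·ex + 3.02·ey = (-0.3322,3.3307)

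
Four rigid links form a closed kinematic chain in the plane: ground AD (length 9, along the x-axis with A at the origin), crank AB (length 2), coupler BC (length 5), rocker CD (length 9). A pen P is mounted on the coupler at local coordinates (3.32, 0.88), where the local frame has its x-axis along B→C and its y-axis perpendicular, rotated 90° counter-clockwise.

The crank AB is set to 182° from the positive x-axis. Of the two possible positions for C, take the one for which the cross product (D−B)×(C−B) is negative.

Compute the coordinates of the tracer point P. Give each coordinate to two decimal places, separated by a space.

0.69 -2.21

A=(0,0), D=(9.00,0)
B = A + 2.00·(cos182°, sin182°) = (-1.9988, -0.0698)
|BD| = 10.9990
circle(B,5.00) ∩ circle(D,9.00): a=2.9538, h=4.0342
  candidates: C₊=(0.9294,3.9831) cross=44.372; C₋=(0.9806,-4.0852) cross=-44.372
  mode - wants cross < 0 → take C=(0.9806,-4.0852) (cross=-44.372)
ex = (C−B)/|BC| = (0.5959,-0.8031); ey = (0.8031,0.5959)
P = B + 3.32·ex + 0.88·ey = (0.6862,-2.2117)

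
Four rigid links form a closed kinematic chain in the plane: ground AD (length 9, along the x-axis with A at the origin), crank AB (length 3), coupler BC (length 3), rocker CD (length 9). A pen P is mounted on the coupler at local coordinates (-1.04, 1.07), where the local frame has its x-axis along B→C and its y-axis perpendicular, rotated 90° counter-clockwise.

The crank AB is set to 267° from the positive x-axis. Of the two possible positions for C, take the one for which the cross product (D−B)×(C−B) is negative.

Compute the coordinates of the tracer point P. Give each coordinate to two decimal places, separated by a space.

A=(0,0), D=(9.00,0)
B = A + 3.00·(cos267°, sin267°) = (-0.1570, -2.9959)
|BD| = 9.6346
circle(B,3.00) ∩ circle(D,9.00): a=1.0808, h=2.7985
  candidates: C₊=(0.0000,0.0000) cross=26.963; C₋=(1.7404,-5.3196) cross=-26.963
  mode - wants cross < 0 → take C=(1.7404,-5.3196) (cross=-26.963)
ex = (C−B)/|BC| = (0.6325,-0.7746); ey = (0.7746,0.6325)
P = B + -1.04·ex + 1.07·ey = (0.0140,-1.5136)

0.01 -1.51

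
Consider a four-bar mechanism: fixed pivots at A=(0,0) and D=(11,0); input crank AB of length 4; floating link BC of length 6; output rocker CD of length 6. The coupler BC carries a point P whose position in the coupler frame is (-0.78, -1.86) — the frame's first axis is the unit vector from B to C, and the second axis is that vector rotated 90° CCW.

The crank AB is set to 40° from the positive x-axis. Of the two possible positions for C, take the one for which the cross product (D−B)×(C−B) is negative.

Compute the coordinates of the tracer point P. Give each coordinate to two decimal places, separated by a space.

A=(0,0), D=(11.00,0)
B = A + 4.00·(cos40°, sin40°) = (3.0642, 2.5712)
|BD| = 8.3419
circle(B,6.00) ∩ circle(D,6.00): a=4.1710, h=4.3131
  candidates: C₊=(8.3615,5.3887) cross=35.980; C₋=(5.7027,-2.8176) cross=-35.980
  mode - wants cross < 0 → take C=(5.7027,-2.8176) (cross=-35.980)
ex = (C−B)/|BC| = (0.4398,-0.8981); ey = (0.8981,0.4398)
P = B + -0.78·ex + -1.86·ey = (1.0507,2.4537)

1.05 2.45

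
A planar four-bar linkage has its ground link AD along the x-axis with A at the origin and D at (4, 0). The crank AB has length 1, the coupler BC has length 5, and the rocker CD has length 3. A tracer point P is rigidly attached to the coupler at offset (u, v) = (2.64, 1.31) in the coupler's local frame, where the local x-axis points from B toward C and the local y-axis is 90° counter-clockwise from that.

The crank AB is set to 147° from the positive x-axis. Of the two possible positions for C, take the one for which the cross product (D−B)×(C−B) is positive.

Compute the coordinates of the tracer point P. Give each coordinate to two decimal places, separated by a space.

A=(0,0), D=(4.00,0)
B = A + 1.00·(cos147°, sin147°) = (-0.8387, 0.5446)
|BD| = 4.8692
circle(B,5.00) ∩ circle(D,3.00): a=4.0776, h=2.8937
  candidates: C₊=(3.5370,2.9641) cross=14.090; C₋=(2.8897,-2.7870) cross=-14.090
  mode + wants cross > 0 → take C=(3.5370,2.9641) (cross=14.090)
ex = (C−B)/|BC| = (0.8751,0.4839); ey = (-0.4839,0.8751)
P = B + 2.64·ex + 1.31·ey = (0.8378,2.9685)

0.84 2.97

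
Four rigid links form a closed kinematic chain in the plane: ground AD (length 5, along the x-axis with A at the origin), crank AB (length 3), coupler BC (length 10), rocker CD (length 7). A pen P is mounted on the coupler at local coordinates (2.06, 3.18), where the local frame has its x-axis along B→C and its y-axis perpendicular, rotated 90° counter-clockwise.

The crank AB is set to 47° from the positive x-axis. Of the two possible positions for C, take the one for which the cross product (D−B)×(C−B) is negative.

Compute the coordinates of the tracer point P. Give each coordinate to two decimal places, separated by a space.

A=(0,0), D=(5.00,0)
B = A + 3.00·(cos47°, sin47°) = (2.0460, 2.1941)
|BD| = 3.6797
circle(B,10.00) ∩ circle(D,7.00): a=8.7698, h=4.8053
  candidates: C₊=(11.9515,0.8226) cross=17.682; C₋=(6.2211,-6.8927) cross=-17.682
  mode - wants cross < 0 → take C=(6.2211,-6.8927) (cross=-17.682)
ex = (C−B)/|BC| = (0.4175,-0.9087); ey = (0.9087,0.4175)
P = B + 2.06·ex + 3.18·ey = (5.7956,1.6499)

5.80 1.65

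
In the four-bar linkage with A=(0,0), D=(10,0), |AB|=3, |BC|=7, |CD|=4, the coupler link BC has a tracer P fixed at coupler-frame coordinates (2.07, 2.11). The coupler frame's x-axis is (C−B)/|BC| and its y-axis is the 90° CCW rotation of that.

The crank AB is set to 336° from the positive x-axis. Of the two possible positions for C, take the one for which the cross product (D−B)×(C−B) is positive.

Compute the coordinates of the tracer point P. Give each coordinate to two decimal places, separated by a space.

A=(0,0), D=(10.00,0)
B = A + 3.00·(cos336°, sin336°) = (2.7406, -1.2202)
|BD| = 7.3612
circle(B,7.00) ∩ circle(D,4.00): a=5.9221, h=3.7321
  candidates: C₊=(7.9621,3.4420) cross=27.473; C₋=(9.1994,-3.9191) cross=-27.473
  mode + wants cross > 0 → take C=(7.9621,3.4420) (cross=27.473)
ex = (C−B)/|BC| = (0.7459,0.6660); ey = (-0.6660,0.7459)
P = B + 2.07·ex + 2.11·ey = (2.8794,1.7324)

2.88 1.73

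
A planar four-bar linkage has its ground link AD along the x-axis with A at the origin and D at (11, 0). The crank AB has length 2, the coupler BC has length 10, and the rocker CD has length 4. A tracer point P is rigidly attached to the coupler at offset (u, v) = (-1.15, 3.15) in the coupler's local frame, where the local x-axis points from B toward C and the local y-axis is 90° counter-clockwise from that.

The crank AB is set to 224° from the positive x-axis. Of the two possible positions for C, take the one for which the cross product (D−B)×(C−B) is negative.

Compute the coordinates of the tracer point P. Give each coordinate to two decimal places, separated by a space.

-2.05 1.91

A=(0,0), D=(11.00,0)
B = A + 2.00·(cos224°, sin224°) = (-1.4387, -1.3893)
|BD| = 12.5160
circle(B,10.00) ∩ circle(D,4.00): a=9.6137, h=2.7526
  candidates: C₊=(7.8101,2.4134) cross=34.451; C₋=(8.4212,-3.0577) cross=-34.451
  mode - wants cross < 0 → take C=(8.4212,-3.0577) (cross=-34.451)
ex = (C−B)/|BC| = (0.9860,-0.1668); ey = (0.1668,0.9860)
P = B + -1.15·ex + 3.15·ey = (-2.0470,1.9084)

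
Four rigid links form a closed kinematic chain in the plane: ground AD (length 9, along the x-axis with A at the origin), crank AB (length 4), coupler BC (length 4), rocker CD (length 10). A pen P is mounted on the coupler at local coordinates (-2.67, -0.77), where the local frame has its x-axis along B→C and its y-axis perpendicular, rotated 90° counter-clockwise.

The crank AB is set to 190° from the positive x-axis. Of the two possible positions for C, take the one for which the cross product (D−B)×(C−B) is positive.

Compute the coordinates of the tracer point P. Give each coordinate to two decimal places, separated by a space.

A=(0,0), D=(9.00,0)
B = A + 4.00·(cos190°, sin190°) = (-3.9392, -0.6946)
|BD| = 12.9579
circle(B,4.00) ∩ circle(D,10.00): a=3.2377, h=2.3490
  candidates: C₊=(-0.8321,1.8245) cross=30.437; C₋=(-0.5803,-2.8666) cross=-30.437
  mode + wants cross > 0 → take C=(-0.8321,1.8245) (cross=30.437)
ex = (C−B)/|BC| = (0.7768,0.6298); ey = (-0.6298,0.7768)
P = B + -2.67·ex + -0.77·ey = (-5.5283,-2.9742)

-5.53 -2.97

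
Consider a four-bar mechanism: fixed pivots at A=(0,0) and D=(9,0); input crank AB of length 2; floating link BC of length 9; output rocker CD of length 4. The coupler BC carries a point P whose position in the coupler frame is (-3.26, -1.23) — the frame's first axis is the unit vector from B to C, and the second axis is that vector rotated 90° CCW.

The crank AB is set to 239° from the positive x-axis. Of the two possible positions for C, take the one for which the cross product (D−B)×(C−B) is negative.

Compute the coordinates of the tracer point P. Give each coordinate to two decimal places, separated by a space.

A=(0,0), D=(9.00,0)
B = A + 2.00·(cos239°, sin239°) = (-1.0301, -1.7143)
|BD| = 10.1755
circle(B,9.00) ∩ circle(D,4.00): a=8.2817, h=3.5233
  candidates: C₊=(6.5397,3.1538) cross=35.851; C₋=(7.7268,-3.7920) cross=-35.851
  mode - wants cross < 0 → take C=(7.7268,-3.7920) (cross=-35.851)
ex = (C−B)/|BC| = (0.9730,-0.2308); ey = (0.2308,0.9730)
P = B + -3.26·ex + -1.23·ey = (-4.4860,-2.1585)

-4.49 -2.16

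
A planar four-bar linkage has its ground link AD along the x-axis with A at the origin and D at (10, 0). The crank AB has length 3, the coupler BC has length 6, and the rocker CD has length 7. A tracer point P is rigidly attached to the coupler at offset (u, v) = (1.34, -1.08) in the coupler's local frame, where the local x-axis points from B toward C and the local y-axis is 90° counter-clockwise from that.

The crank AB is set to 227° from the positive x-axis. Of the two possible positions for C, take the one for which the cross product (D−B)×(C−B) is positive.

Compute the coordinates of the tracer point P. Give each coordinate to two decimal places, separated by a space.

A=(0,0), D=(10.00,0)
B = A + 3.00·(cos227°, sin227°) = (-2.0460, -2.1941)
|BD| = 12.2442
circle(B,6.00) ∩ circle(D,7.00): a=5.5912, h=2.1767
  candidates: C₊=(3.0647,0.9494) cross=26.652; C₋=(3.8448,-3.3337) cross=-26.652
  mode + wants cross > 0 → take C=(3.0647,0.9494) (cross=26.652)
ex = (C−B)/|BC| = (0.8518,0.5239); ey = (-0.5239,0.8518)
P = B + 1.34·ex + -1.08·ey = (-0.3388,-2.4120)

-0.34 -2.41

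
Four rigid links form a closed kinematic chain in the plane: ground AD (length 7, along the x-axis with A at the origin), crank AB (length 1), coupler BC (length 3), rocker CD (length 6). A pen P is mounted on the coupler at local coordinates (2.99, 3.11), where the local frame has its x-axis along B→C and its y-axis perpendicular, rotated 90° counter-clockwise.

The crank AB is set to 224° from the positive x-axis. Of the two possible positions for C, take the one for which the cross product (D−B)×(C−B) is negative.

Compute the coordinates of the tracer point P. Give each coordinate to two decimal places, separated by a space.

3.57 -0.20

A=(0,0), D=(7.00,0)
B = A + 1.00·(cos224°, sin224°) = (-0.7193, -0.6947)
|BD| = 7.7505
circle(B,3.00) ∩ circle(D,6.00): a=2.1335, h=2.1091
  candidates: C₊=(1.2165,1.5972) cross=16.347; C₋=(1.5946,-2.6041) cross=-16.347
  mode - wants cross < 0 → take C=(1.5946,-2.6041) (cross=-16.347)
ex = (C−B)/|BC| = (0.7713,-0.6365); ey = (0.6365,0.7713)
P = B + 2.99·ex + 3.11·ey = (3.5663,-0.1990)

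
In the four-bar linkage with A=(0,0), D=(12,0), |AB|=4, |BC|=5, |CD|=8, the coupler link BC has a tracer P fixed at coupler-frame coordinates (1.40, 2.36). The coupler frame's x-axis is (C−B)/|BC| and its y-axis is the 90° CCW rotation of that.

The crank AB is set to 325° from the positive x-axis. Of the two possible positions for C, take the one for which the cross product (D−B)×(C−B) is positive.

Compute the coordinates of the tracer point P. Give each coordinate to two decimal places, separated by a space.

1.30 -0.39

A=(0,0), D=(12.00,0)
B = A + 4.00·(cos325°, sin325°) = (3.2766, -2.2943)
|BD| = 9.0201
circle(B,5.00) ∩ circle(D,8.00): a=2.3482, h=4.4143
  candidates: C₊=(4.4248,2.5721) cross=39.817; C₋=(6.6704,-5.9662) cross=-39.817
  mode + wants cross > 0 → take C=(4.4248,2.5721) (cross=39.817)
ex = (C−B)/|BC| = (0.2296,0.9733); ey = (-0.9733,0.2296)
P = B + 1.40·ex + 2.36·ey = (1.3012,-0.3898)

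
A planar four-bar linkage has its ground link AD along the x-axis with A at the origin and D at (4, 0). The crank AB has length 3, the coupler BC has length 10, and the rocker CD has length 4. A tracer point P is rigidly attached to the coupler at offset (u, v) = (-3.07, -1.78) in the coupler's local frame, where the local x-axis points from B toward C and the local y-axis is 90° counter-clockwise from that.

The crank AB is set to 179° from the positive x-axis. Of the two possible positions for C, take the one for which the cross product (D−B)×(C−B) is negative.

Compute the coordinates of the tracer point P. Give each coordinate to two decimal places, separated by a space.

A=(0,0), D=(4.00,0)
B = A + 3.00·(cos179°, sin179°) = (-2.9995, 0.0524)
|BD| = 6.9997
circle(B,10.00) ∩ circle(D,4.00): a=9.5001, h=3.1222
  candidates: C₊=(6.5236,3.1034) cross=21.855; C₋=(6.4769,-3.1408) cross=-21.855
  mode - wants cross < 0 → take C=(6.4769,-3.1408) (cross=-21.855)
ex = (C−B)/|BC| = (0.9476,-0.3193); ey = (0.3193,0.9476)
P = B + -3.07·ex + -1.78·ey = (-6.4772,-0.6541)

-6.48 -0.65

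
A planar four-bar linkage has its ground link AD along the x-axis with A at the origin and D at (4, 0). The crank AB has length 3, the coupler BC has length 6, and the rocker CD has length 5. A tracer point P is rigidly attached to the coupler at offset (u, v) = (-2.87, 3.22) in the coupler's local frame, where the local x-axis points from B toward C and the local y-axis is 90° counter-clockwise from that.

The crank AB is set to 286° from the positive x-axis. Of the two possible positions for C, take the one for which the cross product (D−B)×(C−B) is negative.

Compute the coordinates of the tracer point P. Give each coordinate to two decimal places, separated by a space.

-1.25 0.90

A=(0,0), D=(4.00,0)
B = A + 3.00·(cos286°, sin286°) = (0.8269, -2.8838)
|BD| = 4.2877
circle(B,6.00) ∩ circle(D,5.00): a=3.4266, h=4.9253
  candidates: C₊=(0.0501,3.0657) cross=21.118; C₋=(6.6753,-4.2241) cross=-21.118
  mode - wants cross < 0 → take C=(6.6753,-4.2241) (cross=-21.118)
ex = (C−B)/|BC| = (0.9747,-0.2234); ey = (0.2234,0.9747)
P = B + -2.87·ex + 3.22·ey = (-1.2513,0.8960)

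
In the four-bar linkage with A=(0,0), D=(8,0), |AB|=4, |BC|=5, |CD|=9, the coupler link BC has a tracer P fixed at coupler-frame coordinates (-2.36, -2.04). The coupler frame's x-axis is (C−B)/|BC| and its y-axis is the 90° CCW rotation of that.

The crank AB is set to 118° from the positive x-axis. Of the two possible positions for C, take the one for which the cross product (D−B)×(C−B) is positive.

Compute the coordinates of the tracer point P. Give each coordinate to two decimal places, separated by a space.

A=(0,0), D=(8.00,0)
B = A + 4.00·(cos118°, sin118°) = (-1.8779, 3.5318)
|BD| = 10.4903
circle(B,5.00) ∩ circle(D,9.00): a=2.5760, h=4.2853
  candidates: C₊=(1.9905,6.6997) cross=44.955; C₋=(-0.8950,-1.3707) cross=-44.955
  mode + wants cross > 0 → take C=(1.9905,6.6997) (cross=44.955)
ex = (C−B)/|BC| = (0.7737,0.6336); ey = (-0.6336,0.7737)
P = B + -2.36·ex + -2.04·ey = (-2.4113,0.4582)

-2.41 0.46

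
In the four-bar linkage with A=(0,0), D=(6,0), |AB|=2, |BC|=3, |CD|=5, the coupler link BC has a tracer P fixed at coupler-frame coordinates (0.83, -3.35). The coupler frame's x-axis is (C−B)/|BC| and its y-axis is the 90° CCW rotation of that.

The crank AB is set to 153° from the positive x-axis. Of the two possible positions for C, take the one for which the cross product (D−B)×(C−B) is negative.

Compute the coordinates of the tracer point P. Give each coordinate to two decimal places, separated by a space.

A=(0,0), D=(6.00,0)
B = A + 2.00·(cos153°, sin153°) = (-1.7820, 0.9080)
|BD| = 7.8348
circle(B,3.00) ∩ circle(D,5.00): a=2.8963, h=0.7819
  candidates: C₊=(1.1854,1.3489) cross=6.126; C₋=(1.0042,-0.2043) cross=-6.126
  mode - wants cross < 0 → take C=(1.0042,-0.2043) (cross=-6.126)
ex = (C−B)/|BC| = (0.9287,-0.3708); ey = (0.3708,0.9287)
P = B + 0.83·ex + -3.35·ey = (-2.2532,-2.5110)

-2.25 -2.51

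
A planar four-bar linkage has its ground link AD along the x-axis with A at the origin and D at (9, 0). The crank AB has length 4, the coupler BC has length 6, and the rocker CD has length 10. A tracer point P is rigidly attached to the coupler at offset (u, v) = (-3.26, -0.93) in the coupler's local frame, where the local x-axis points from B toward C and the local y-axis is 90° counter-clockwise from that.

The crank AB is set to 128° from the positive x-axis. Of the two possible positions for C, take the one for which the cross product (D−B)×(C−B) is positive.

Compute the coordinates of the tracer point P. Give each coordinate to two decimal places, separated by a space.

-4.27 0.29

A=(0,0), D=(9.00,0)
B = A + 4.00·(cos128°, sin128°) = (-2.4626, 3.1520)
|BD| = 11.8881
circle(B,6.00) ∩ circle(D,10.00): a=3.2523, h=5.0421
  candidates: C₊=(2.0101,7.1513) cross=59.941; C₋=(-0.6636,-2.5719) cross=-59.941
  mode + wants cross > 0 → take C=(2.0101,7.1513) (cross=59.941)
ex = (C−B)/|BC| = (0.7455,0.6665); ey = (-0.6665,0.7455)
P = B + -3.26·ex + -0.93·ey = (-4.2730,0.2858)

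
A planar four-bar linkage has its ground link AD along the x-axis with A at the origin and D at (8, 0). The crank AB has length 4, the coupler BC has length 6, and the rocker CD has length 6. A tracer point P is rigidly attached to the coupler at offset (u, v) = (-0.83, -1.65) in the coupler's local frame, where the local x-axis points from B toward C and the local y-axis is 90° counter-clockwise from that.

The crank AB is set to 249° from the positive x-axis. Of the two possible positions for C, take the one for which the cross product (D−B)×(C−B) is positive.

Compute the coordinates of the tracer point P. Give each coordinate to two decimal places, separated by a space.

A=(0,0), D=(8.00,0)
B = A + 4.00·(cos249°, sin249°) = (-1.4335, -3.7343)
|BD| = 10.1457
circle(B,6.00) ∩ circle(D,6.00): a=5.0729, h=3.2041
  candidates: C₊=(2.1039,1.1120) cross=32.508; C₋=(4.4626,-4.8463) cross=-32.508
  mode + wants cross > 0 → take C=(2.1039,1.1120) (cross=32.508)
ex = (C−B)/|BC| = (0.5896,0.8077); ey = (-0.8077,0.5896)
P = B + -0.83·ex + -1.65·ey = (-0.5901,-5.3775)

-0.59 -5.38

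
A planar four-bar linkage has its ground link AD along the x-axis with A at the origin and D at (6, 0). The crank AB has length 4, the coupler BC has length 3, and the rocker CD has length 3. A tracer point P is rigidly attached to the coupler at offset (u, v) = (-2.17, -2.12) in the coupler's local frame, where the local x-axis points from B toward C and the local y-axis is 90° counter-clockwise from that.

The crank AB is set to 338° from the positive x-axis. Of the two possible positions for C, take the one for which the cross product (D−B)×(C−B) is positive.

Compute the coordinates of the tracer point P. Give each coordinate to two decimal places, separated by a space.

A=(0,0), D=(6.00,0)
B = A + 4.00·(cos338°, sin338°) = (3.7087, -1.4984)
|BD| = 2.7377
circle(B,3.00) ∩ circle(D,3.00): a=1.3689, h=2.6695
  candidates: C₊=(3.3933,1.4849) cross=7.308; C₋=(6.3154,-2.9834) cross=-7.308
  mode + wants cross > 0 → take C=(3.3933,1.4849) (cross=7.308)
ex = (C−B)/|BC| = (-0.1051,0.9945); ey = (-0.9945,-0.1051)
P = B + -2.17·ex + -2.12·ey = (6.0452,-3.4335)

6.05 -3.43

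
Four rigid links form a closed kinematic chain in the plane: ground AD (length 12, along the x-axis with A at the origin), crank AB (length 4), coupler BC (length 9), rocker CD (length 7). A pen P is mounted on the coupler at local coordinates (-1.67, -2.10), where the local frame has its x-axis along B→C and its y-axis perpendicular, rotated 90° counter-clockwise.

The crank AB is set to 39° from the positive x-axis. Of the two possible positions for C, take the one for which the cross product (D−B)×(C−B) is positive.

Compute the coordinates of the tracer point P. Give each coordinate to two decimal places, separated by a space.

A=(0,0), D=(12.00,0)
B = A + 4.00·(cos39°, sin39°) = (3.1086, 2.5173)
|BD| = 9.2409
circle(B,9.00) ∩ circle(D,7.00): a=6.3519, h=6.3760
  candidates: C₊=(10.9571,6.9219) cross=58.920; C₋=(7.4834,-5.3479) cross=-58.920
  mode + wants cross > 0 → take C=(10.9571,6.9219) (cross=58.920)
ex = (C−B)/|BC| = (0.8721,0.4894); ey = (-0.4894,0.8721)
P = B + -1.67·ex + -2.10·ey = (2.6800,-0.1313)

2.68 -0.13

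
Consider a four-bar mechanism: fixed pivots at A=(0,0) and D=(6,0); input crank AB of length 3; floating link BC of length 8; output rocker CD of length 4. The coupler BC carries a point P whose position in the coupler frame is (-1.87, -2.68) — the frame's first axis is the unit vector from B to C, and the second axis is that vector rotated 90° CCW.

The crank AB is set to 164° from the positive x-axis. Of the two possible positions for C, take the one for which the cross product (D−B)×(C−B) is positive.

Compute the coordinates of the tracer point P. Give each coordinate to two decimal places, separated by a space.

-3.65 -2.35

A=(0,0), D=(6.00,0)
B = A + 3.00·(cos164°, sin164°) = (-2.8838, 0.8269)
|BD| = 8.9222
circle(B,8.00) ∩ circle(D,4.00): a=7.1510, h=3.5865
  candidates: C₊=(4.5689,3.7352) cross=31.999; C₋=(3.9041,-3.4069) cross=-31.999
  mode + wants cross > 0 → take C=(4.5689,3.7352) (cross=31.999)
ex = (C−B)/|BC| = (0.9316,0.3635); ey = (-0.3635,0.9316)
P = B + -1.87·ex + -2.68·ey = (-3.6516,-2.3495)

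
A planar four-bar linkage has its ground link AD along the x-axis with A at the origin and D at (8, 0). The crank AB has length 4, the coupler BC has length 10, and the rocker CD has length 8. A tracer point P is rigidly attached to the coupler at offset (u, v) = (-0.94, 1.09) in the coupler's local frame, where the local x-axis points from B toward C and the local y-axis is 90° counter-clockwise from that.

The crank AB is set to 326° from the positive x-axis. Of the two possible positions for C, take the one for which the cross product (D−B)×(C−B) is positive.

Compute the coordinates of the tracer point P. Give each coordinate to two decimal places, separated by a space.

A=(0,0), D=(8.00,0)
B = A + 4.00·(cos326°, sin326°) = (3.3162, -2.2368)
|BD| = 5.1905
circle(B,10.00) ∩ circle(D,8.00): a=6.0631, h=7.9523
  candidates: C₊=(5.3605,7.5520) cross=41.276; C₋=(12.2143,-6.8000) cross=-41.276
  mode + wants cross > 0 → take C=(5.3605,7.5520) (cross=41.276)
ex = (C−B)/|BC| = (0.2044,0.9789); ey = (-0.9789,0.2044)
P = B + -0.94·ex + 1.09·ey = (2.0570,-2.9341)

2.06 -2.93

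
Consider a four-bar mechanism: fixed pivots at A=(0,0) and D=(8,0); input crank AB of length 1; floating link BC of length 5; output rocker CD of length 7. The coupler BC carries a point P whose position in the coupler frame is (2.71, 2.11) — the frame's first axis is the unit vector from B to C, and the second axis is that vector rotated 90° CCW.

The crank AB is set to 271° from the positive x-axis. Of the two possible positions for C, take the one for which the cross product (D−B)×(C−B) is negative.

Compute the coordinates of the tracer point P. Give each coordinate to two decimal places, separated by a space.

3.34 -1.86

A=(0,0), D=(8.00,0)
B = A + 1.00·(cos271°, sin271°) = (0.0175, -0.9998)
|BD| = 8.0449
circle(B,5.00) ∩ circle(D,7.00): a=2.5308, h=4.3122
  candidates: C₊=(1.9927,3.5934) cross=34.691; C₋=(3.0646,-4.9641) cross=-34.691
  mode - wants cross < 0 → take C=(3.0646,-4.9641) (cross=-34.691)
ex = (C−B)/|BC| = (0.6094,-0.7928); ey = (0.7928,0.6094)
P = B + 2.71·ex + 2.11·ey = (3.3419,-1.8626)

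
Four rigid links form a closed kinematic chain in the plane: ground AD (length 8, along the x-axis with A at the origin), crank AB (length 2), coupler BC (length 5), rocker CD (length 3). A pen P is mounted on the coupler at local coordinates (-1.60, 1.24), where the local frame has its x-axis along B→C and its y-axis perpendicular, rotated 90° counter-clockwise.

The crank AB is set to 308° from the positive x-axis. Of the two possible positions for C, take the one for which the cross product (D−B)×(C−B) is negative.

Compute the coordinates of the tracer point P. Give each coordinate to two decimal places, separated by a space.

-0.15 -0.10

A=(0,0), D=(8.00,0)
B = A + 2.00·(cos308°, sin308°) = (1.2313, -1.5760)
|BD| = 6.9497
circle(B,5.00) ∩ circle(D,3.00): a=4.6260, h=1.8974
  candidates: C₊=(5.3065,1.3210) cross=13.187; C₋=(6.1671,-2.3750) cross=-13.187
  mode - wants cross < 0 → take C=(6.1671,-2.3750) (cross=-13.187)
ex = (C−B)/|BC| = (0.9872,-0.1598); ey = (0.1598,0.9872)
P = B + -1.60·ex + 1.24·ey = (-0.1500,-0.0963)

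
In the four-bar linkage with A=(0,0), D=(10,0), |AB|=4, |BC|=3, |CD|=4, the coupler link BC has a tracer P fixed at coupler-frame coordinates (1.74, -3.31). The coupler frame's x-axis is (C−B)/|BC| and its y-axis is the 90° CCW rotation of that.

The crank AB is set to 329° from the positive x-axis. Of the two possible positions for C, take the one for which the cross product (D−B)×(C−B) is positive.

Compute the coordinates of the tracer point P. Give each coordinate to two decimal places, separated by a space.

6.57 -4.09

A=(0,0), D=(10.00,0)
B = A + 4.00·(cos329°, sin329°) = (3.4287, -2.0602)
|BD| = 6.8867
circle(B,3.00) ∩ circle(D,4.00): a=2.9351, h=0.6205
  candidates: C₊=(6.0438,-0.5900) cross=4.273; C₋=(6.4150,-1.7742) cross=-4.273
  mode + wants cross > 0 → take C=(6.0438,-0.5900) (cross=4.273)
ex = (C−B)/|BC| = (0.8717,0.4901); ey = (-0.4901,0.8717)
P = B + 1.74·ex + -3.31·ey = (6.5675,-4.0928)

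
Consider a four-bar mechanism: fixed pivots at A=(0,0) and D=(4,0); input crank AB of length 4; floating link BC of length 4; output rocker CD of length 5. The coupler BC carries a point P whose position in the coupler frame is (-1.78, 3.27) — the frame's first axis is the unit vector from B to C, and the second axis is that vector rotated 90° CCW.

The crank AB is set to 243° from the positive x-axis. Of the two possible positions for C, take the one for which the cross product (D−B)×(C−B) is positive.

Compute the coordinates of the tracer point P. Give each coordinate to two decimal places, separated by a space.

-5.38 -4.63

A=(0,0), D=(4.00,0)
B = A + 4.00·(cos243°, sin243°) = (-1.8160, -3.5640)
|BD| = 6.8211
circle(B,4.00) ∩ circle(D,5.00): a=2.7508, h=2.9039
  candidates: C₊=(-0.9878,0.3493) cross=19.808; C₋=(2.0468,-4.6027) cross=-19.808
  mode + wants cross > 0 → take C=(-0.9878,0.3493) (cross=19.808)
ex = (C−B)/|BC| = (0.2070,0.9783); ey = (-0.9783,0.2070)
P = B + -1.78·ex + 3.27·ey = (-5.3836,-4.6284)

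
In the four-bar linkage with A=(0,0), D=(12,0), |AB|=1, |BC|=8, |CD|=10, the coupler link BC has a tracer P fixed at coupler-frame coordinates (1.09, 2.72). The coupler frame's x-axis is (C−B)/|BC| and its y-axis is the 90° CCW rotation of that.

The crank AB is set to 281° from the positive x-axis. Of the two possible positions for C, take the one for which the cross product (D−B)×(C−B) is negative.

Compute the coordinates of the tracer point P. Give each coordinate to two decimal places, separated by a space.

A=(0,0), D=(12.00,0)
B = A + 1.00·(cos281°, sin281°) = (0.1908, -0.9816)
|BD| = 11.8499
circle(B,8.00) ∩ circle(D,10.00): a=4.4060, h=6.6774
  candidates: C₊=(4.0285,6.0378) cross=79.126; C₋=(5.1348,-7.2711) cross=-79.126
  mode - wants cross < 0 → take C=(5.1348,-7.2711) (cross=-79.126)
ex = (C−B)/|BC| = (0.6180,-0.7862); ey = (0.7862,0.6180)
P = B + 1.09·ex + 2.72·ey = (3.0028,-0.1576)

3.00 -0.16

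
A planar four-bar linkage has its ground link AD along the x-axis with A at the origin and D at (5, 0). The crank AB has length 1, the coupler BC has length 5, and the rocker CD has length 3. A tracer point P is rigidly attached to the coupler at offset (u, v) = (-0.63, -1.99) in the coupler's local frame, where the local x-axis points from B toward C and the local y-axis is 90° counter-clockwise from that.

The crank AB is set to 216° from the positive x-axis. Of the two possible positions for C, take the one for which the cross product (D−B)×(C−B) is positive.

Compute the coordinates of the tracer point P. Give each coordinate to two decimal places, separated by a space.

-0.13 -2.56

A=(0,0), D=(5.00,0)
B = A + 1.00·(cos216°, sin216°) = (-0.8090, -0.5878)
|BD| = 5.8387
circle(B,5.00) ∩ circle(D,3.00): a=4.2895, h=2.5691
  candidates: C₊=(3.2001,2.4001) cross=15.000; C₋=(3.7173,-2.7120) cross=-15.000
  mode + wants cross > 0 → take C=(3.2001,2.4001) (cross=15.000)
ex = (C−B)/|BC| = (0.8018,0.5976); ey = (-0.5976,0.8018)
P = B + -0.63·ex + -1.99·ey = (-0.1250,-2.5599)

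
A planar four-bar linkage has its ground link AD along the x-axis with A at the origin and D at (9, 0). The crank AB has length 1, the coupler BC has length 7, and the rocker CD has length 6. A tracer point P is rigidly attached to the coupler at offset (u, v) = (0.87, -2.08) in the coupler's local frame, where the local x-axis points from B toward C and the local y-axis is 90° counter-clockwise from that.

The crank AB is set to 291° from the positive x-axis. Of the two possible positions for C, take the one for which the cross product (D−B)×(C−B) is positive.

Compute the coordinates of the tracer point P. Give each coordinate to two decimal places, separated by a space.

A=(0,0), D=(9.00,0)
B = A + 1.00·(cos291°, sin291°) = (0.3584, -0.9336)
|BD| = 8.6919
circle(B,7.00) ∩ circle(D,6.00): a=5.0938, h=4.8014
  candidates: C₊=(4.9070,4.3872) cross=41.733; C₋=(5.9384,-5.1601) cross=-41.733
  mode + wants cross > 0 → take C=(4.9070,4.3872) (cross=41.733)
ex = (C−B)/|BC| = (0.6498,0.7601); ey = (-0.7601,0.6498)
P = B + 0.87·ex + -2.08·ey = (2.5047,-1.6239)

2.50 -1.62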